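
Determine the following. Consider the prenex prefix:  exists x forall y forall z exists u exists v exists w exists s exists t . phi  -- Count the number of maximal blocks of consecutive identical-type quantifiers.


Quantifier-type sequence: E A A E E E E E  (A=forall, E=exists)
Group into maximal same-type runs:
  Ex1 | Ax2 | Ex5
Number of blocks = 3

3


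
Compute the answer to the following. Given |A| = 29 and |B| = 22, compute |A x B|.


The Cartesian product A x B contains all ordered pairs (a, b).
|A x B| = |A| * |B| = 29 * 22 = 638

638


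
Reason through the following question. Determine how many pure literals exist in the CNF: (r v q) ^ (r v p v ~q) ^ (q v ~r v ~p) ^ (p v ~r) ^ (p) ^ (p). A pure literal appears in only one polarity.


Check each variable for pure literal status:
p: mixed (not pure)
q: mixed (not pure)
r: mixed (not pure)
Pure literal count = 0

0


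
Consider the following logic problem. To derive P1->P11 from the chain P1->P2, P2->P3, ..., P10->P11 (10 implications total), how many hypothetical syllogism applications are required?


With 10 implications in a chain connecting 11 propositions:
P1->P2, P2->P3, ..., P10->P11
Steps needed = (number of implications) - 1 = 10 - 1 = 9

9


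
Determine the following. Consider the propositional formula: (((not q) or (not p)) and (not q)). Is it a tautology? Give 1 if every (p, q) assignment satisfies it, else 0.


Check all 4 assignments:
p=0, q=0: 1
p=0, q=1: 0
p=1, q=0: 1
p=1, q=1: 0
Satisfying count = 2/4.
Tautology iff count = 4: no.

0


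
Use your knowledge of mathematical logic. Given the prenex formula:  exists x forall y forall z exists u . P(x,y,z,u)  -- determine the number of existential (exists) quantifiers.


Quantifier prefix: exists x forall y forall z exists u
Mark each quantifier type:
  E U U E
Universal count = 2, Existential count = 2
Asked for existential (exists) quantifiers: 2

2


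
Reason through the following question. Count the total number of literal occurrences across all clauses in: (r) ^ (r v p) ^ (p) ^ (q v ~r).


Counting literals in each clause:
Clause 1: 1 literal(s)
Clause 2: 2 literal(s)
Clause 3: 1 literal(s)
Clause 4: 2 literal(s)
Total = 6

6


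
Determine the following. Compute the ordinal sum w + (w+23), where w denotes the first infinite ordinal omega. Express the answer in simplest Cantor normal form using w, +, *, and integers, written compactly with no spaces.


Compute w + (w+23).
Ordinal + is associative but NOT commutative; for finite n>0, n + w = w but w + n stays w+n.
w + (w+23) = (w+w) + 23 = w*2+23.
Result = w*2+23

w*2+23


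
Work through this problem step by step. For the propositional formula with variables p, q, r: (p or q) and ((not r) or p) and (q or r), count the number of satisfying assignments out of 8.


Evaluate all 8 assignments for p, q, r:
p=0, q=0, r=0: 0
p=0, q=0, r=1: 0
p=0, q=1, r=0: 1
p=0, q=1, r=1: 0
p=1, q=0, r=0: 0
p=1, q=0, r=1: 1
p=1, q=1, r=0: 1
p=1, q=1, r=1: 1
Satisfying count = 4

4


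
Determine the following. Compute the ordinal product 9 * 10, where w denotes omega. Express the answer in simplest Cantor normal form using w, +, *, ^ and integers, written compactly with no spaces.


Compute 9 * 10.
Ordinal * is associative and left-distributive over +, but NOT commutative; for finite n>1, n*w = w but w*n stays w*n.
Both finite; ordinal * agrees with natural *: 9 * 10 = 90.
Result = 90

90


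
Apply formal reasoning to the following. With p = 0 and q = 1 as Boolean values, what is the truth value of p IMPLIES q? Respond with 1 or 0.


p = 0, q = 1
Operation: p IMPLIES q
Evaluate: 0 IMPLIES 1 = 1

1


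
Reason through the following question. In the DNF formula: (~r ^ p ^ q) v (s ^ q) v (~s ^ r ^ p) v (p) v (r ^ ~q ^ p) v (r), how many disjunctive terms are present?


A DNF formula is a disjunction of terms (conjunctions).
Terms are separated by v.
Counting the disjuncts: 6 terms.

6


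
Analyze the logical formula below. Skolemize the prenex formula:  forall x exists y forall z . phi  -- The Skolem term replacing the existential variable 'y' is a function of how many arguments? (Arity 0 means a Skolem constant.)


Quantifier prefix: forall x exists y forall z
'y' is existentially quantified at position 2.
Universal variables preceding it: x
Skolem function arity = 1

1


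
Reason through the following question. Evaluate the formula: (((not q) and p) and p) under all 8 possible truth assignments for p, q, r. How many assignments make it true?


Check all 8 assignments:
p=0, q=0, r=0: 0
p=0, q=0, r=1: 0
p=0, q=1, r=0: 0
p=0, q=1, r=1: 0
p=1, q=0, r=0: 1
p=1, q=0, r=1: 1
p=1, q=1, r=0: 0
p=1, q=1, r=1: 0
Count of True = 2

2


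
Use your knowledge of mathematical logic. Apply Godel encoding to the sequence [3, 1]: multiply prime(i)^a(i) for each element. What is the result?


Encode each element as an exponent of the corresponding prime:
  2^3 = 8
  3^1 = 3
Product = 8 * 3 = 24

24


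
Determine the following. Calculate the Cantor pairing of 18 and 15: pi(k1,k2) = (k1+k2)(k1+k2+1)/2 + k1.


k1 + k2 = 33
(k1+k2)(k1+k2+1)/2 = 33 * 34 / 2 = 561
pi = 561 + 18 = 579

579


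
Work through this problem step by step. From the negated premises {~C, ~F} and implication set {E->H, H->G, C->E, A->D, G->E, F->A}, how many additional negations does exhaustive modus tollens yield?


Initial negated facts: {~C, ~F}
Apply modus tollens to closure:
  (no implication fires)
Final negated: {~C, ~F}
New negations: {(none)}
Count = 0

0


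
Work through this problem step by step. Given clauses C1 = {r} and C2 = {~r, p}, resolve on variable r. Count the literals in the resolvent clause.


Remove r from C1 and ~r from C2.
C1 remainder: {}
C2 remainder: {p}
Union (resolvent): {p}
Resolvent has 1 literal(s).

1


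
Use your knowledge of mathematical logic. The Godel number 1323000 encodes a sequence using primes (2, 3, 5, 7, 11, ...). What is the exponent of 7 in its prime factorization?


Factorize 1323000 by dividing by 7 repeatedly.
Division steps: 7 divides 1323000 exactly 2 time(s).
Exponent of 7 = 2

2


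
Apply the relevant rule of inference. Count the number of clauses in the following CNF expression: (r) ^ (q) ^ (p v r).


A CNF formula is a conjunction of clauses.
Clauses are separated by ^.
Counting the conjuncts: 3 clauses.

3


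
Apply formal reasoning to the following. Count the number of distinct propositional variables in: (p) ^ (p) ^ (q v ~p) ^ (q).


Identify each variable that appears in the formula.
Variables found: p, q
Count = 2

2


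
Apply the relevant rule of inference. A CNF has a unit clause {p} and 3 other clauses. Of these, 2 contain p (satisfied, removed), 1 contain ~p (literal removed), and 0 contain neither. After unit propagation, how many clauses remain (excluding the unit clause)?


Satisfied (removed): 2
Shortened (remain): 1
Unchanged (remain): 0
Remaining = 1 + 0 = 1

1


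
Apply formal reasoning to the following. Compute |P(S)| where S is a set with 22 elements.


The power set of a set with n elements has 2^n elements.
|P(S)| = 2^22 = 4194304

4194304


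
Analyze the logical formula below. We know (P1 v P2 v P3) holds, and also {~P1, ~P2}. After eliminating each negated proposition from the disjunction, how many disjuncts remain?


Original disjuncts (3): P1, P2, P3
Negated (eliminate): ~P1, ~P2
Remaining disjuncts: P3
Count = 3 - 2 = 1

1


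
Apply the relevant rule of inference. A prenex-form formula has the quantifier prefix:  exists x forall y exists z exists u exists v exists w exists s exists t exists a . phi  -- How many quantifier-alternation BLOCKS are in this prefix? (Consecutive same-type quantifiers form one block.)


Quantifier-type sequence: E A E E E E E E E  (A=forall, E=exists)
Group into maximal same-type runs:
  Ex1 | Ax1 | Ex7
Number of blocks = 3

3


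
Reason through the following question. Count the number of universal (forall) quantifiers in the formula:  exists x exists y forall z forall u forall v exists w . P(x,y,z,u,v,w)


Quantifier prefix: exists x exists y forall z forall u forall v exists w
Mark each quantifier type:
  E E U U U E
Universal count = 3, Existential count = 3
Asked for universal (forall) quantifiers: 3

3


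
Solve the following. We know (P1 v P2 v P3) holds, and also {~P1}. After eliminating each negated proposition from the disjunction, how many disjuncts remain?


Original disjuncts (3): P1, P2, P3
Negated (eliminate): ~P1
Remaining disjuncts: P2, P3
Count = 3 - 1 = 2

2


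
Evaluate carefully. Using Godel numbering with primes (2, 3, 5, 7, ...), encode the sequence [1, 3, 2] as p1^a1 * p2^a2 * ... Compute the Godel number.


Encode each element as an exponent of the corresponding prime:
  2^1 = 2
  3^3 = 27
  5^2 = 25
Product = 2 * 27 * 25 = 1350

1350


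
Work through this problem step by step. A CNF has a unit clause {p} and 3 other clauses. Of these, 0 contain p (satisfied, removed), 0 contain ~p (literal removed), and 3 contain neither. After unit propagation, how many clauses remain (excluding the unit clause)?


Satisfied (removed): 0
Shortened (remain): 0
Unchanged (remain): 3
Remaining = 0 + 3 = 3

3


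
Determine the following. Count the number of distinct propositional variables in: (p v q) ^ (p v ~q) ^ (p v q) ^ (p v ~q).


Identify each variable that appears in the formula.
Variables found: p, q
Count = 2

2


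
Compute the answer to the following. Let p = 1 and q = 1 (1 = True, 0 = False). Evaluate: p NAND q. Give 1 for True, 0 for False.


p = 1, q = 1
Operation: p NAND q
Evaluate: 1 NAND 1 = 0

0


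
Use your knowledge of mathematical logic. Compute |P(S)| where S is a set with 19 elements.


The power set of a set with n elements has 2^n elements.
|P(S)| = 2^19 = 524288

524288


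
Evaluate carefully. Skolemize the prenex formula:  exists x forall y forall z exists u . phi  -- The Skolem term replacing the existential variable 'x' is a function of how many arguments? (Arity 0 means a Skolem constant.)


Quantifier prefix: exists x forall y forall z exists u
'x' is existentially quantified at position 1.
No universal quantifiers precede it.
Skolem function arity = 0 (a Skolem constant)

0


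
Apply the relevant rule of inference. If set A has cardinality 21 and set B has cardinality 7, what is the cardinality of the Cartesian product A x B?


The Cartesian product A x B contains all ordered pairs (a, b).
|A x B| = |A| * |B| = 21 * 7 = 147

147


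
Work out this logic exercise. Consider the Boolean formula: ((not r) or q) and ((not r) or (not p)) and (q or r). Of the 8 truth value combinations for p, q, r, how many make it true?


Evaluate all 8 assignments for p, q, r:
p=0, q=0, r=0: 0
p=0, q=0, r=1: 0
p=0, q=1, r=0: 1
p=0, q=1, r=1: 1
p=1, q=0, r=0: 0
p=1, q=0, r=1: 0
p=1, q=1, r=0: 1
p=1, q=1, r=1: 0
Satisfying count = 3

3


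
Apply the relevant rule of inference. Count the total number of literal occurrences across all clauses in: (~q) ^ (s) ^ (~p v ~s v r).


Counting literals in each clause:
Clause 1: 1 literal(s)
Clause 2: 1 literal(s)
Clause 3: 3 literal(s)
Total = 5

5


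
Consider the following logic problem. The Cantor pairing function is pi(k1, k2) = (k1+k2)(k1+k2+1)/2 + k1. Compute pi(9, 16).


k1 + k2 = 25
(k1+k2)(k1+k2+1)/2 = 25 * 26 / 2 = 325
pi = 325 + 9 = 334

334


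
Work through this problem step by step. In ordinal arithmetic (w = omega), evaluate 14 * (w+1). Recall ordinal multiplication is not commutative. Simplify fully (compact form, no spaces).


Compute 14 * (w+1).
Ordinal * is associative and left-distributive over +, but NOT commutative; for finite n>1, n*w = w but w*n stays w*n.
By left-distributivity: 14 * (w+1) = 14*w + 14*1 = w + 14 = w+14.
Result = w+14

w+14


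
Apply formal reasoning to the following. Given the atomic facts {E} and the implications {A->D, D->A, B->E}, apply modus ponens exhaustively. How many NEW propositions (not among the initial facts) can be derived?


Initial facts: {E}
Apply modus ponens to closure:
  (no implication fires)
Final known: {E}
New propositions: {(none)}
Count = 0

0


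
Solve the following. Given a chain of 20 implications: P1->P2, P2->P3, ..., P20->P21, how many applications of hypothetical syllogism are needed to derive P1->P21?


With 20 implications in a chain connecting 21 propositions:
P1->P2, P2->P3, ..., P20->P21
Steps needed = (number of implications) - 1 = 20 - 1 = 19

19


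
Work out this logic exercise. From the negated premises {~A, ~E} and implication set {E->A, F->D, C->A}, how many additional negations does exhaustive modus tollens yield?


Initial negated facts: {~A, ~E}
Apply modus tollens to closure:
  ~A and C->A  =>  ~C
Final negated: {~A, ~C, ~E}
New negations: {~C}
Count = 1

1


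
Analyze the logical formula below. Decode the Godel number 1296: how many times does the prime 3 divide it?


Factorize 1296 by dividing by 3 repeatedly.
Division steps: 3 divides 1296 exactly 4 time(s).
Exponent of 3 = 4

4


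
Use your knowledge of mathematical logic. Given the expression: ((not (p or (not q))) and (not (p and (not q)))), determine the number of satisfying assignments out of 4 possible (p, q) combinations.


Check all 4 assignments:
p=0, q=0: 0
p=0, q=1: 1
p=1, q=0: 0
p=1, q=1: 0
Count of True = 1

1


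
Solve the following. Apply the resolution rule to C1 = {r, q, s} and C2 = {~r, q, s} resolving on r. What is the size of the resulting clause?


Remove r from C1 and ~r from C2.
C1 remainder: {q, s}
C2 remainder: {q, s}
Union (resolvent): {q, s}
Resolvent has 2 literal(s).

2


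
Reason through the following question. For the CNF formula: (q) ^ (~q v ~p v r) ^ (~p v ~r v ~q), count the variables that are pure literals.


Check each variable for pure literal status:
p: pure negative
q: mixed (not pure)
r: mixed (not pure)
Pure literal count = 1

1


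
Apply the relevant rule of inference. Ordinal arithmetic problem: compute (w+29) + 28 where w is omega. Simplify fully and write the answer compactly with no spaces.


Compute (w+29) + 28.
Ordinal + is associative but NOT commutative; for finite n>0, n + w = w but w + n stays w+n.
By associativity: (w+29) + 28 = w + (29+28) = w+57.
Result = w+57

w+57


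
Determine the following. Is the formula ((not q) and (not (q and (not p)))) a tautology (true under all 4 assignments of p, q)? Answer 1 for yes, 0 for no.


Check all 4 assignments:
p=0, q=0: 1
p=0, q=1: 0
p=1, q=0: 1
p=1, q=1: 0
Satisfying count = 2/4.
Tautology iff count = 4: no.

0


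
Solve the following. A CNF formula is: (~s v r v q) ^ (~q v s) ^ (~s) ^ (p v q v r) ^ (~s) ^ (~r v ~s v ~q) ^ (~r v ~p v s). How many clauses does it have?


A CNF formula is a conjunction of clauses.
Clauses are separated by ^.
Counting the conjuncts: 7 clauses.

7


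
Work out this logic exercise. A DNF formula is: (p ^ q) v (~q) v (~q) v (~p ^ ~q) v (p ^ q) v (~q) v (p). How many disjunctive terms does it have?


A DNF formula is a disjunction of terms (conjunctions).
Terms are separated by v.
Counting the disjuncts: 7 terms.

7


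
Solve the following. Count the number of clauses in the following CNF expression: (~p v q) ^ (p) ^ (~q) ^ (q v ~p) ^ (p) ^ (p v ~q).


A CNF formula is a conjunction of clauses.
Clauses are separated by ^.
Counting the conjuncts: 6 clauses.

6


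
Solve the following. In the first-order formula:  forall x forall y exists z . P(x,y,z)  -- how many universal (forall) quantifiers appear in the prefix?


Quantifier prefix: forall x forall y exists z
Mark each quantifier type:
  U U E
Universal count = 2, Existential count = 1
Asked for universal (forall) quantifiers: 2

2


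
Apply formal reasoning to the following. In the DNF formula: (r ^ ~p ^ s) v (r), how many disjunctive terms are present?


A DNF formula is a disjunction of terms (conjunctions).
Terms are separated by v.
Counting the disjuncts: 2 terms.

2


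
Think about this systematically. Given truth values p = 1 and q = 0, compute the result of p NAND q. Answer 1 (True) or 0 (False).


p = 1, q = 0
Operation: p NAND q
Evaluate: 1 NAND 0 = 1

1


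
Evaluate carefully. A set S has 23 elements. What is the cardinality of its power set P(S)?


The power set of a set with n elements has 2^n elements.
|P(S)| = 2^23 = 8388608

8388608


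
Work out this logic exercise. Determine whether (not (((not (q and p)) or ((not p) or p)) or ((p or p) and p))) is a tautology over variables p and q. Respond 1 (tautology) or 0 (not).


Check all 4 assignments:
p=0, q=0: 0
p=0, q=1: 0
p=1, q=0: 0
p=1, q=1: 0
Satisfying count = 0/4.
Tautology iff count = 4: no.

0


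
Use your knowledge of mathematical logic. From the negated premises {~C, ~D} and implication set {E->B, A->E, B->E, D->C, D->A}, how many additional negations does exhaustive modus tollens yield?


Initial negated facts: {~C, ~D}
Apply modus tollens to closure:
  (no implication fires)
Final negated: {~C, ~D}
New negations: {(none)}
Count = 0

0


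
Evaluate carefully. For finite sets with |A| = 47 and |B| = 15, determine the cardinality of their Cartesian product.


The Cartesian product A x B contains all ordered pairs (a, b).
|A x B| = |A| * |B| = 47 * 15 = 705

705


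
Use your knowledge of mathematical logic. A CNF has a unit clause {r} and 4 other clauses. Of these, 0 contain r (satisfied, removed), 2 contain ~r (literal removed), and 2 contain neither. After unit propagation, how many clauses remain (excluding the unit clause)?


Satisfied (removed): 0
Shortened (remain): 2
Unchanged (remain): 2
Remaining = 2 + 2 = 4

4


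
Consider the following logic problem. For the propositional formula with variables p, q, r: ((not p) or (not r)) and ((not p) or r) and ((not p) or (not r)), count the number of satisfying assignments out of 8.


Evaluate all 8 assignments for p, q, r:
p=0, q=0, r=0: 1
p=0, q=0, r=1: 1
p=0, q=1, r=0: 1
p=0, q=1, r=1: 1
p=1, q=0, r=0: 0
p=1, q=0, r=1: 0
p=1, q=1, r=0: 0
p=1, q=1, r=1: 0
Satisfying count = 4

4


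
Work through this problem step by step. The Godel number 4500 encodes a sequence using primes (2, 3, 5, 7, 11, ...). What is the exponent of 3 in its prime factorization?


Factorize 4500 by dividing by 3 repeatedly.
Division steps: 3 divides 4500 exactly 2 time(s).
Exponent of 3 = 2

2


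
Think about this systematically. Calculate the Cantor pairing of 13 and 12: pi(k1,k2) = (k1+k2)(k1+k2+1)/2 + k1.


k1 + k2 = 25
(k1+k2)(k1+k2+1)/2 = 25 * 26 / 2 = 325
pi = 325 + 13 = 338

338


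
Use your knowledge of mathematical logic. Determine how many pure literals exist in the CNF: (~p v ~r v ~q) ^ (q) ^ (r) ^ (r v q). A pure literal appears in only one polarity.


Check each variable for pure literal status:
p: pure negative
q: mixed (not pure)
r: mixed (not pure)
Pure literal count = 1

1


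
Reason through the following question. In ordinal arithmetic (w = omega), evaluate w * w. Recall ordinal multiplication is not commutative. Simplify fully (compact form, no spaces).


Compute w * w.
Ordinal * is associative and left-distributive over +, but NOT commutative; for finite n>1, n*w = w but w*n stays w*n.
w * w = w^2 by definition.
Result = w^2

w^2


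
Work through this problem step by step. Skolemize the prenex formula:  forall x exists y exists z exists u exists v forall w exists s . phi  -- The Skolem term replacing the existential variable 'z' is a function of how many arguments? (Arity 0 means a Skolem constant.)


Quantifier prefix: forall x exists y exists z exists u exists v forall w exists s
'z' is existentially quantified at position 3.
Universal variables preceding it: x
Skolem function arity = 1

1


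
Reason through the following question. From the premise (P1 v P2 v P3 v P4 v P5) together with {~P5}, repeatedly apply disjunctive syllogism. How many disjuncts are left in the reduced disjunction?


Original disjuncts (5): P1, P2, P3, P4, P5
Negated (eliminate): ~P5
Remaining disjuncts: P1, P2, P3, P4
Count = 5 - 1 = 4

4


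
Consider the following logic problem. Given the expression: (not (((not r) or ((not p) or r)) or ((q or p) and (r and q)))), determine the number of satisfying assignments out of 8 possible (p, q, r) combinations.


Check all 8 assignments:
p=0, q=0, r=0: 0
p=0, q=0, r=1: 0
p=0, q=1, r=0: 0
p=0, q=1, r=1: 0
p=1, q=0, r=0: 0
p=1, q=0, r=1: 0
p=1, q=1, r=0: 0
p=1, q=1, r=1: 0
Count of True = 0

0


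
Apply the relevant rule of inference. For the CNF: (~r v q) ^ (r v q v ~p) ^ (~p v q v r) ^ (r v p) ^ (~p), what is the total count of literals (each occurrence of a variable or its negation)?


Counting literals in each clause:
Clause 1: 2 literal(s)
Clause 2: 3 literal(s)
Clause 3: 3 literal(s)
Clause 4: 2 literal(s)
Clause 5: 1 literal(s)
Total = 11

11


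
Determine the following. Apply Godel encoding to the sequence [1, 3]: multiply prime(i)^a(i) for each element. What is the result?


Encode each element as an exponent of the corresponding prime:
  2^1 = 2
  3^3 = 27
Product = 2 * 27 = 54

54


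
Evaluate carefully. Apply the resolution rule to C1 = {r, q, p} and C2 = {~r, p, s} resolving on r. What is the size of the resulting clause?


Remove r from C1 and ~r from C2.
C1 remainder: {q, p}
C2 remainder: {p, s}
Union (resolvent): {p, q, s}
Resolvent has 3 literal(s).

3


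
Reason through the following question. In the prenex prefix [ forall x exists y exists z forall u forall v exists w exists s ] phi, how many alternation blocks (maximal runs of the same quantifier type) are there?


Quantifier-type sequence: A E E A A E E  (A=forall, E=exists)
Group into maximal same-type runs:
  Ax1 | Ex2 | Ax2 | Ex2
Number of blocks = 4

4


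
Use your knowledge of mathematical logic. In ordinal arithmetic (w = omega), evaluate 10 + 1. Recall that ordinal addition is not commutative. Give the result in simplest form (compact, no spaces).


Compute 10 + 1.
Ordinal + is associative but NOT commutative; for finite n>0, n + w = w but w + n stays w+n.
Both operands finite; ordinal + agrees with natural +: 10 + 1 = 11.
Result = 11

11


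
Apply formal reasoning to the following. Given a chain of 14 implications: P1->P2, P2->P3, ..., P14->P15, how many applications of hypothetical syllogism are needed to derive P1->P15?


With 14 implications in a chain connecting 15 propositions:
P1->P2, P2->P3, ..., P14->P15
Steps needed = (number of implications) - 1 = 14 - 1 = 13

13


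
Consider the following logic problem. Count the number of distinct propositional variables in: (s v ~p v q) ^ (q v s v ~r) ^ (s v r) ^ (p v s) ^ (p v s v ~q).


Identify each variable that appears in the formula.
Variables found: p, q, r, s
Count = 4

4


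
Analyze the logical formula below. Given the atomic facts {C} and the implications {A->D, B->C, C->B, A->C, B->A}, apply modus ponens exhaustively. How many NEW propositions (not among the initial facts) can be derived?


Initial facts: {C}
Apply modus ponens to closure:
  C and C->B  =>  B
  B and B->A  =>  A
  A and A->D  =>  D
Final known: {A, B, C, D}
New propositions: {A, B, D}
Count = 3

3


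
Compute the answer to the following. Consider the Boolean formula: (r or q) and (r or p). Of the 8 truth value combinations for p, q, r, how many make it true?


Evaluate all 8 assignments for p, q, r:
p=0, q=0, r=0: 0
p=0, q=0, r=1: 1
p=0, q=1, r=0: 0
p=0, q=1, r=1: 1
p=1, q=0, r=0: 0
p=1, q=0, r=1: 1
p=1, q=1, r=0: 1
p=1, q=1, r=1: 1
Satisfying count = 5

5


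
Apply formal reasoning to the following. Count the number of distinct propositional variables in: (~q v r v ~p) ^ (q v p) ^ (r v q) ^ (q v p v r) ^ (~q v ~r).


Identify each variable that appears in the formula.
Variables found: p, q, r
Count = 3

3


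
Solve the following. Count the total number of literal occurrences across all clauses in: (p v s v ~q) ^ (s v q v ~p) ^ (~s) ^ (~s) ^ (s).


Counting literals in each clause:
Clause 1: 3 literal(s)
Clause 2: 3 literal(s)
Clause 3: 1 literal(s)
Clause 4: 1 literal(s)
Clause 5: 1 literal(s)
Total = 9

9


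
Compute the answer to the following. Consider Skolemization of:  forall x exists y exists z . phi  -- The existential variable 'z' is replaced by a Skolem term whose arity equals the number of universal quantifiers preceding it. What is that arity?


Quantifier prefix: forall x exists y exists z
'z' is existentially quantified at position 3.
Universal variables preceding it: x
Skolem function arity = 1

1


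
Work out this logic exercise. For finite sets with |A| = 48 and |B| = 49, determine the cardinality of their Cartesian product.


The Cartesian product A x B contains all ordered pairs (a, b).
|A x B| = |A| * |B| = 48 * 49 = 2352

2352


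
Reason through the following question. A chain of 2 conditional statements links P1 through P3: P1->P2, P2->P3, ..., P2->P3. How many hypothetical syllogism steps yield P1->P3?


With 2 implications in a chain connecting 3 propositions:
P1->P2, P2->P3, ..., P2->P3
Steps needed = (number of implications) - 1 = 2 - 1 = 1

1


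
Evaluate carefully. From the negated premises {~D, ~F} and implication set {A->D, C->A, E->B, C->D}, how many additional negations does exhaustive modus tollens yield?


Initial negated facts: {~D, ~F}
Apply modus tollens to closure:
  ~D and A->D  =>  ~A
  ~A and C->A  =>  ~C
Final negated: {~A, ~C, ~D, ~F}
New negations: {~A, ~C}
Count = 2

2


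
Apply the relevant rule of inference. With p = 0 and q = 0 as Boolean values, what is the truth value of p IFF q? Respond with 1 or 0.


p = 0, q = 0
Operation: p IFF q
Evaluate: 0 IFF 0 = 1

1


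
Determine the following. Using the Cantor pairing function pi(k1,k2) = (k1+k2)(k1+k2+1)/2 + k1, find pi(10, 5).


k1 + k2 = 15
(k1+k2)(k1+k2+1)/2 = 15 * 16 / 2 = 120
pi = 120 + 10 = 130

130


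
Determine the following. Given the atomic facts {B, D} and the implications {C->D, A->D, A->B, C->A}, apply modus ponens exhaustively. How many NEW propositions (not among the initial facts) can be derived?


Initial facts: {B, D}
Apply modus ponens to closure:
  (no implication fires)
Final known: {B, D}
New propositions: {(none)}
Count = 0

0


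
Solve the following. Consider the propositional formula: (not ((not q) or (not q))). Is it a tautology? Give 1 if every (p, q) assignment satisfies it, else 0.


Check all 4 assignments:
p=0, q=0: 0
p=0, q=1: 1
p=1, q=0: 0
p=1, q=1: 1
Satisfying count = 2/4.
Tautology iff count = 4: no.

0


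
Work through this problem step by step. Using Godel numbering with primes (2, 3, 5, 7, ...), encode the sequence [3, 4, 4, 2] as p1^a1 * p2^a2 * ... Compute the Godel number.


Encode each element as an exponent of the corresponding prime:
  2^3 = 8
  3^4 = 81
  5^4 = 625
  7^2 = 49
Product = 8 * 81 * 625 * 49 = 19845000

19845000


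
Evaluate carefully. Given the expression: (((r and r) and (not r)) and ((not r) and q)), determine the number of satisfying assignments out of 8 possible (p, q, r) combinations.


Check all 8 assignments:
p=0, q=0, r=0: 0
p=0, q=0, r=1: 0
p=0, q=1, r=0: 0
p=0, q=1, r=1: 0
p=1, q=0, r=0: 0
p=1, q=0, r=1: 0
p=1, q=1, r=0: 0
p=1, q=1, r=1: 0
Count of True = 0

0


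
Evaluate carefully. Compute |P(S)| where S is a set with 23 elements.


The power set of a set with n elements has 2^n elements.
|P(S)| = 2^23 = 8388608

8388608


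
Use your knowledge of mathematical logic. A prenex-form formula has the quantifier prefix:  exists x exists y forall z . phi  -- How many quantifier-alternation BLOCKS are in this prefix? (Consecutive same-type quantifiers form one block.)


Quantifier-type sequence: E E A  (A=forall, E=exists)
Group into maximal same-type runs:
  Ex2 | Ax1
Number of blocks = 2

2


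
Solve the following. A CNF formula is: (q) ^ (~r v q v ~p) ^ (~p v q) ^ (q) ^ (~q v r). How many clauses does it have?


A CNF formula is a conjunction of clauses.
Clauses are separated by ^.
Counting the conjuncts: 5 clauses.

5


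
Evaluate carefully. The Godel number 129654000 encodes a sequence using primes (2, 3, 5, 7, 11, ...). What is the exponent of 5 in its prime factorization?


Factorize 129654000 by dividing by 5 repeatedly.
Division steps: 5 divides 129654000 exactly 3 time(s).
Exponent of 5 = 3

3


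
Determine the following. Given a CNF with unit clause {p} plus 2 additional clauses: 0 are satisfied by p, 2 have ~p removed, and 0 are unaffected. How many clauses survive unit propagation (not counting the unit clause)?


Satisfied (removed): 0
Shortened (remain): 2
Unchanged (remain): 0
Remaining = 2 + 0 = 2

2


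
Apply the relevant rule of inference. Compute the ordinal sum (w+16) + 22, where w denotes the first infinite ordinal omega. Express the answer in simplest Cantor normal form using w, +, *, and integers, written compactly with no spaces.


Compute (w+16) + 22.
Ordinal + is associative but NOT commutative; for finite n>0, n + w = w but w + n stays w+n.
By associativity: (w+16) + 22 = w + (16+22) = w+38.
Result = w+38

w+38


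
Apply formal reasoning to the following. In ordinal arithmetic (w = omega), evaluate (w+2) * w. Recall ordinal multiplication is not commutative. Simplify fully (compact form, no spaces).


Compute (w+2) * w.
Ordinal * is associative and left-distributive over +, but NOT commutative; for finite n>1, n*w = w but w*n stays w*n.
(w+2) * w = sup{(w+2)*k : k<w} = sup{w*k+2} = w^2 (the +2 tail is absorbed in the limit).
Result = w^2

w^2


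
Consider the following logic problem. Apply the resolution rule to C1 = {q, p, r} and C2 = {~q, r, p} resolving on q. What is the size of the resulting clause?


Remove q from C1 and ~q from C2.
C1 remainder: {p, r}
C2 remainder: {r, p}
Union (resolvent): {p, r}
Resolvent has 2 literal(s).

2


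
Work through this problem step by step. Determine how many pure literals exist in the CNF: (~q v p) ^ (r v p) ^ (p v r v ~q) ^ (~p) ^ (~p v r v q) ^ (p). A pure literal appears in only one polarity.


Check each variable for pure literal status:
p: mixed (not pure)
q: mixed (not pure)
r: pure positive
Pure literal count = 1

1


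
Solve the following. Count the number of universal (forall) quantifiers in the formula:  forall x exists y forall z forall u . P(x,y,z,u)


Quantifier prefix: forall x exists y forall z forall u
Mark each quantifier type:
  U E U U
Universal count = 3, Existential count = 1
Asked for universal (forall) quantifiers: 3

3


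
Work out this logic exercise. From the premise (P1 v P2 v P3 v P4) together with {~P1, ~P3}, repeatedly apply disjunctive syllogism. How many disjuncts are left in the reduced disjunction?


Original disjuncts (4): P1, P2, P3, P4
Negated (eliminate): ~P1, ~P3
Remaining disjuncts: P2, P4
Count = 4 - 2 = 2

2


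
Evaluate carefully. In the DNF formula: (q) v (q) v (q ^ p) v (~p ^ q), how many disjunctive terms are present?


A DNF formula is a disjunction of terms (conjunctions).
Terms are separated by v.
Counting the disjuncts: 4 terms.

4


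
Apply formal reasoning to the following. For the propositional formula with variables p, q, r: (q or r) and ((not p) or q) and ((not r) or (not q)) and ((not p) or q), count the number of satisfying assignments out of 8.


Evaluate all 8 assignments for p, q, r:
p=0, q=0, r=0: 0
p=0, q=0, r=1: 1
p=0, q=1, r=0: 1
p=0, q=1, r=1: 0
p=1, q=0, r=0: 0
p=1, q=0, r=1: 0
p=1, q=1, r=0: 1
p=1, q=1, r=1: 0
Satisfying count = 3

3


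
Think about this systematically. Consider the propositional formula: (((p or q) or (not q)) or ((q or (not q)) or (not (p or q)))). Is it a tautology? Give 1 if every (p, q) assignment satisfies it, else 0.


Check all 4 assignments:
p=0, q=0: 1
p=0, q=1: 1
p=1, q=0: 1
p=1, q=1: 1
Satisfying count = 4/4.
Tautology iff count = 4: yes.

1


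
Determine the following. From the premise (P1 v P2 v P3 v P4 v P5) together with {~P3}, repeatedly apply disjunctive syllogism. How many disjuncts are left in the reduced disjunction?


Original disjuncts (5): P1, P2, P3, P4, P5
Negated (eliminate): ~P3
Remaining disjuncts: P1, P2, P4, P5
Count = 5 - 1 = 4

4


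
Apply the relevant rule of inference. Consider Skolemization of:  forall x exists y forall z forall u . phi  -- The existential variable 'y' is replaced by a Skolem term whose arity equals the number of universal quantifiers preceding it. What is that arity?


Quantifier prefix: forall x exists y forall z forall u
'y' is existentially quantified at position 2.
Universal variables preceding it: x
Skolem function arity = 1

1


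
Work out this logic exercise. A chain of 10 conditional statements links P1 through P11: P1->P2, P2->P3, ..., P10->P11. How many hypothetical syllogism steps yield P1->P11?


With 10 implications in a chain connecting 11 propositions:
P1->P2, P2->P3, ..., P10->P11
Steps needed = (number of implications) - 1 = 10 - 1 = 9

9


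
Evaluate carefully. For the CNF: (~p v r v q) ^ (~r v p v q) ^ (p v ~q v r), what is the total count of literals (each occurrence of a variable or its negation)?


Counting literals in each clause:
Clause 1: 3 literal(s)
Clause 2: 3 literal(s)
Clause 3: 3 literal(s)
Total = 9

9


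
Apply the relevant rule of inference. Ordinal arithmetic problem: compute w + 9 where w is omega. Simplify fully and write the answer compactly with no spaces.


Compute w + 9.
Ordinal + is associative but NOT commutative; for finite n>0, n + w = w but w + n stays w+n.
w + 9 is already in normal form (a successor ordinal beyond w).
Result = w+9

w+9


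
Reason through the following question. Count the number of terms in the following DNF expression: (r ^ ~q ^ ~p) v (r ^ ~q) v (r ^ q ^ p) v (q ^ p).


A DNF formula is a disjunction of terms (conjunctions).
Terms are separated by v.
Counting the disjuncts: 4 terms.

4


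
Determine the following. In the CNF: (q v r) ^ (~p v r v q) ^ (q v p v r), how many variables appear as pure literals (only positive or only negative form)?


Check each variable for pure literal status:
p: mixed (not pure)
q: pure positive
r: pure positive
Pure literal count = 2

2


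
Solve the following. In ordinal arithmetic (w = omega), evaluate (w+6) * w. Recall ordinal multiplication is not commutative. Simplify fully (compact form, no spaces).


Compute (w+6) * w.
Ordinal * is associative and left-distributive over +, but NOT commutative; for finite n>1, n*w = w but w*n stays w*n.
(w+6) * w = sup{(w+6)*k : k<w} = sup{w*k+6} = w^2 (the +6 tail is absorbed in the limit).
Result = w^2

w^2


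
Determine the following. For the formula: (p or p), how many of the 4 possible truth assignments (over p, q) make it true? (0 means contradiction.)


Check all 4 assignments:
p=0, q=0: 0
p=0, q=1: 0
p=1, q=0: 1
p=1, q=1: 1
Count of True = 2

2


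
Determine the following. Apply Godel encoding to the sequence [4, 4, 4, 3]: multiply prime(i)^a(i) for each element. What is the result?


Encode each element as an exponent of the corresponding prime:
  2^4 = 16
  3^4 = 81
  5^4 = 625
  7^3 = 343
Product = 16 * 81 * 625 * 343 = 277830000

277830000


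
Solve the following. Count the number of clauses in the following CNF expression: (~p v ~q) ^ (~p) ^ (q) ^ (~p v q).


A CNF formula is a conjunction of clauses.
Clauses are separated by ^.
Counting the conjuncts: 4 clauses.

4


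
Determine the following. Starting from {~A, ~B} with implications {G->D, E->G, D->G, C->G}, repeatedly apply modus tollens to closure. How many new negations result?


Initial negated facts: {~A, ~B}
Apply modus tollens to closure:
  (no implication fires)
Final negated: {~A, ~B}
New negations: {(none)}
Count = 0

0


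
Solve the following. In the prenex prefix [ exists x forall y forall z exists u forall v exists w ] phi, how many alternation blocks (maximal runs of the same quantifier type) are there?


Quantifier-type sequence: E A A E A E  (A=forall, E=exists)
Group into maximal same-type runs:
  Ex1 | Ax2 | Ex1 | Ax1 | Ex1
Number of blocks = 5

5


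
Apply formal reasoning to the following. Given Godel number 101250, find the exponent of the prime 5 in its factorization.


Factorize 101250 by dividing by 5 repeatedly.
Division steps: 5 divides 101250 exactly 4 time(s).
Exponent of 5 = 4

4


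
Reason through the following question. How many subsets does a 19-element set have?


The power set of a set with n elements has 2^n elements.
|P(S)| = 2^19 = 524288

524288


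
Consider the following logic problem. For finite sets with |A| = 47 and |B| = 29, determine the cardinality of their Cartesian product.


The Cartesian product A x B contains all ordered pairs (a, b).
|A x B| = |A| * |B| = 47 * 29 = 1363

1363


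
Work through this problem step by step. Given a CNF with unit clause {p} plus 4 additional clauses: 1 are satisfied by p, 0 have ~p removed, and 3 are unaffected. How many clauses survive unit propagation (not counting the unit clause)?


Satisfied (removed): 1
Shortened (remain): 0
Unchanged (remain): 3
Remaining = 0 + 3 = 3

3


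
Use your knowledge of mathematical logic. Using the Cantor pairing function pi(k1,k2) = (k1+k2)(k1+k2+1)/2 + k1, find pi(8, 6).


k1 + k2 = 14
(k1+k2)(k1+k2+1)/2 = 14 * 15 / 2 = 105
pi = 105 + 8 = 113

113


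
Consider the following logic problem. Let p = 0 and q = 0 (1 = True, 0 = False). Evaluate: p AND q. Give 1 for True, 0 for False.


p = 0, q = 0
Operation: p AND q
Evaluate: 0 AND 0 = 0

0


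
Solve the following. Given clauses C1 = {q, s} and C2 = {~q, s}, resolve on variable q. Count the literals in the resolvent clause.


Remove q from C1 and ~q from C2.
C1 remainder: {s}
C2 remainder: {s}
Union (resolvent): {s}
Resolvent has 1 literal(s).

1


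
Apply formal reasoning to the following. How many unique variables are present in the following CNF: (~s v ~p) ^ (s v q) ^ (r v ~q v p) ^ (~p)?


Identify each variable that appears in the formula.
Variables found: p, q, r, s
Count = 4

4


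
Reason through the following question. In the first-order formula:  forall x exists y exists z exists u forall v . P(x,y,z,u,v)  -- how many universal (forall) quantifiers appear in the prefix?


Quantifier prefix: forall x exists y exists z exists u forall v
Mark each quantifier type:
  U E E E U
Universal count = 2, Existential count = 3
Asked for universal (forall) quantifiers: 2

2


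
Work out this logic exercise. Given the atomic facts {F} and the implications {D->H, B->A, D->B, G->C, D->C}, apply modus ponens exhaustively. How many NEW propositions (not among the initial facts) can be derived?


Initial facts: {F}
Apply modus ponens to closure:
  (no implication fires)
Final known: {F}
New propositions: {(none)}
Count = 0

0


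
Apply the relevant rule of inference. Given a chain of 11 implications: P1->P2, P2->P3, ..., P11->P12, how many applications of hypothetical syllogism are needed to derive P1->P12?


With 11 implications in a chain connecting 12 propositions:
P1->P2, P2->P3, ..., P11->P12
Steps needed = (number of implications) - 1 = 11 - 1 = 10

10


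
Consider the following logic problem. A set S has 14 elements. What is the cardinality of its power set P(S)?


The power set of a set with n elements has 2^n elements.
|P(S)| = 2^14 = 16384

16384


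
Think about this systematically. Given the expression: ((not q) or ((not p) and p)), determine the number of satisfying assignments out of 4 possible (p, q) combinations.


Check all 4 assignments:
p=0, q=0: 1
p=0, q=1: 0
p=1, q=0: 1
p=1, q=1: 0
Count of True = 2

2


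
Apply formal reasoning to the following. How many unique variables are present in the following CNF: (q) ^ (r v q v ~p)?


Identify each variable that appears in the formula.
Variables found: p, q, r
Count = 3

3
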